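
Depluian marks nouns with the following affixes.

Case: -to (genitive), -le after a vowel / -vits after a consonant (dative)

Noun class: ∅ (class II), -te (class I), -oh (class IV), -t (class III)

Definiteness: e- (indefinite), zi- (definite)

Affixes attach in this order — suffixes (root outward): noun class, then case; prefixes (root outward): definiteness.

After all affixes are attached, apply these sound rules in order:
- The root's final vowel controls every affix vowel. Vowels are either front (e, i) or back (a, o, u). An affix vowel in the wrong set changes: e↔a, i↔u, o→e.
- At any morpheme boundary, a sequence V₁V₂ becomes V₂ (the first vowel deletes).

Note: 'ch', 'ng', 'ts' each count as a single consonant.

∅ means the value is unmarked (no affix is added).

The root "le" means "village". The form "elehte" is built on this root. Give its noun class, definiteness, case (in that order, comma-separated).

Segment: e-le-oh-to.
noun class: -oh → class IV.
definiteness: e- → indefinite.
case: -to → genitive.

class IV, indefinite, genitive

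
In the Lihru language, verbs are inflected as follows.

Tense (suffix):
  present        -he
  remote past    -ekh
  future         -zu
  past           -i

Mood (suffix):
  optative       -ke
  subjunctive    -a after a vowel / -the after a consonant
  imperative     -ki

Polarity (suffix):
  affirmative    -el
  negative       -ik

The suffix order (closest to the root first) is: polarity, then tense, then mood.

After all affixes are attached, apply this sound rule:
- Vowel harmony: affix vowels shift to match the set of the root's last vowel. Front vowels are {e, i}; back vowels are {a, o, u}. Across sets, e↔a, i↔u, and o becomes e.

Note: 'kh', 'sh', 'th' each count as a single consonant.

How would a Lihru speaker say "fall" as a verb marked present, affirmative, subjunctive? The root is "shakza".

Attach polarity affirmative -el → shakzael.
Attach tense present -he → shakzaelhe.
Attach mood subjunctive -a (after vowel 'e') → shakzaelhea.
Apply vowel harmony: shakzaelhea → shakzaalhaa.

shakzaalhaa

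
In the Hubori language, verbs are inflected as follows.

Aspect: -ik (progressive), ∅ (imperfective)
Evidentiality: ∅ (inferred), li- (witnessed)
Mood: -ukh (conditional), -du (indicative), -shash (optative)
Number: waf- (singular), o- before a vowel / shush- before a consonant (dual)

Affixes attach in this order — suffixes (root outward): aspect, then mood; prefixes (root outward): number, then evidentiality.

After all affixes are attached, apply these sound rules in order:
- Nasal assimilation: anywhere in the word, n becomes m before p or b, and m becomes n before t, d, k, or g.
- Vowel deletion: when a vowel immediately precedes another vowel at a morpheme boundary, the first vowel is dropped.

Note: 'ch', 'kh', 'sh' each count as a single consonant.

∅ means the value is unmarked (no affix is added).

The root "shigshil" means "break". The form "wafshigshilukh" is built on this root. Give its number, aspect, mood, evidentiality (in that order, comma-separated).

singular, imperfective, conditional, inferred

Segment: waf-shigshil-ukh.
number: waf- → singular.
aspect: ∅ → imperfective.
mood: -ukh → conditional.
evidentiality: ∅ → inferred.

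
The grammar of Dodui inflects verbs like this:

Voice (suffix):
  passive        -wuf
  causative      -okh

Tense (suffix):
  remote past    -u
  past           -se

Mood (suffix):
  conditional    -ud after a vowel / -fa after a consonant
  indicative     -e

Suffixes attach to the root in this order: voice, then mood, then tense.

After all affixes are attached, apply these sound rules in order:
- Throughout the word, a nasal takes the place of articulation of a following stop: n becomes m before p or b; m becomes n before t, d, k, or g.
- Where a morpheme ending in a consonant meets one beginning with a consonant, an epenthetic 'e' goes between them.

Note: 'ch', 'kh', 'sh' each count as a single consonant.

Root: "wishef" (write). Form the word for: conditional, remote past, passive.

wishefewufefau

Attach voice passive -wuf → wishefwuf.
Attach mood conditional -fa (after consonant 'f') → wishefwuffa.
Attach tense remote past -u → wishefwuffau.
Nasal assimilation: no change.
Apply epenthesis: wishefwuffau → wishefewufefau.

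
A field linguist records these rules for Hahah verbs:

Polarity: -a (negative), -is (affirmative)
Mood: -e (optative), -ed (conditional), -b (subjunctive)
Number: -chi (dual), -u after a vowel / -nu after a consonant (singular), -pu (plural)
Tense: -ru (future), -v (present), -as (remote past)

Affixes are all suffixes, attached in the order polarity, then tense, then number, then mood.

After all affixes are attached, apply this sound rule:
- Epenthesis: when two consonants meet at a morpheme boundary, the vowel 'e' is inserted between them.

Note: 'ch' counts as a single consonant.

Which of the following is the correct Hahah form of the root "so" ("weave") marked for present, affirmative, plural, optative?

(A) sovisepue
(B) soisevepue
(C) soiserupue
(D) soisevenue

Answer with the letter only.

Attach polarity affirmative -is → sois.
Attach tense present -v → soisv.
Attach number plural -pu → soisvpu.
Attach mood optative -e → soisvpue.
Apply epenthesis: soisvpue → soisevepue.
So the correct form is soisevepue, option (B).
(C) soiserupue is wrong: it uses future instead of present for tense.
(A) sovisepue is wrong: it has the affixes in the wrong order.
(D) soisevenue is wrong: it uses singular instead of plural for number.

B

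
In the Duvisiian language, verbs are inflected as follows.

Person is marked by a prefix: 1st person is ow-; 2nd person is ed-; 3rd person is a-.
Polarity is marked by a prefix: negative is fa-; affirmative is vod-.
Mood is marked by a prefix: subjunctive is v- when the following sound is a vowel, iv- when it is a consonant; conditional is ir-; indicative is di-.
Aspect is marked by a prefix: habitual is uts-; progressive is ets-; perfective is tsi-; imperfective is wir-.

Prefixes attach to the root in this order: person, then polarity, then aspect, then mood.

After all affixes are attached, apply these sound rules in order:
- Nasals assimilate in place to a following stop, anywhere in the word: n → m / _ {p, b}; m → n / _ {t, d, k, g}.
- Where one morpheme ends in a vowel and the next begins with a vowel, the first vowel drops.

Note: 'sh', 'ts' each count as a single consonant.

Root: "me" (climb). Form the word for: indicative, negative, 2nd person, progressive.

detsfedme

Attach person 2nd person ed- → edme.
Attach polarity negative fa- → faedme.
Attach aspect progressive ets- → etsfaedme.
Attach mood indicative di- → dietsfaedme.
Nasal assimilation: no change.
Apply vowel deletion: dietsfaedme → detsfedme.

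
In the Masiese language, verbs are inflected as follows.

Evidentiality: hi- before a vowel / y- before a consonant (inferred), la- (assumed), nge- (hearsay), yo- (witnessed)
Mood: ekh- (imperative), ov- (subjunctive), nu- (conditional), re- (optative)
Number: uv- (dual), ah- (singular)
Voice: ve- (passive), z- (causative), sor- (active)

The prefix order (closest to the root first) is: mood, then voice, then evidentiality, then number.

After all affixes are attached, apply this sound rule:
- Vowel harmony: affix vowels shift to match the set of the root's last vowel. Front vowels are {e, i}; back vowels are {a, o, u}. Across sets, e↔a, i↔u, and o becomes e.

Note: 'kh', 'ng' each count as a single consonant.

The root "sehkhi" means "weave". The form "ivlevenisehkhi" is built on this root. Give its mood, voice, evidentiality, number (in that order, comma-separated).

conditional, passive, assumed, dual

Segment: uv-la-ve-nu-sehkhi.
mood: nu- → conditional.
voice: ve- → passive.
evidentiality: la- → assumed.
number: uv- → dual.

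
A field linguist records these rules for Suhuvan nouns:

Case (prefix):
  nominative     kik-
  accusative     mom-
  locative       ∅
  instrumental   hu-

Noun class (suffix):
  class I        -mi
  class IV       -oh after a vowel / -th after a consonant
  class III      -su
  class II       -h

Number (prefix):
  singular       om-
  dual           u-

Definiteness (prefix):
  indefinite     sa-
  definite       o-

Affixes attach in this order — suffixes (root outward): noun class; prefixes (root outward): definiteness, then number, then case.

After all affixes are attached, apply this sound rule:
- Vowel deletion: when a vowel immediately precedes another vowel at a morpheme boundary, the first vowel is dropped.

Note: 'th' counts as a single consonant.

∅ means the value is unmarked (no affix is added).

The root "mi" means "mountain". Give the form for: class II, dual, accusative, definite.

Attach definiteness definite o- → omi.
Attach noun class class II -h → omih.
Attach number dual u- → uomih.
Attach case accusative mom- → momuomih.
Apply vowel deletion: momuomih → momomih.

momomih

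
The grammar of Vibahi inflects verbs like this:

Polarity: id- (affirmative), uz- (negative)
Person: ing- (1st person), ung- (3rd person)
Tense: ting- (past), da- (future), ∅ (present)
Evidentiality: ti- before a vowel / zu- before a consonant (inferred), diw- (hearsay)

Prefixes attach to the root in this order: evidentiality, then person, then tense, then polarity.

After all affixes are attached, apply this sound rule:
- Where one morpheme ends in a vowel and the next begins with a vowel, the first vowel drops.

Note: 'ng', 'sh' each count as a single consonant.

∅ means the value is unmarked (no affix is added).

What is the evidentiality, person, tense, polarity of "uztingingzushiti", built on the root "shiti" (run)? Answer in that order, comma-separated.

inferred, 1st person, past, negative

Segment: uz-ting-ing-zu-shiti.
evidentiality: ti/zu- → inferred.
person: ing- → 1st person.
tense: ting- → past.
polarity: uz- → negative.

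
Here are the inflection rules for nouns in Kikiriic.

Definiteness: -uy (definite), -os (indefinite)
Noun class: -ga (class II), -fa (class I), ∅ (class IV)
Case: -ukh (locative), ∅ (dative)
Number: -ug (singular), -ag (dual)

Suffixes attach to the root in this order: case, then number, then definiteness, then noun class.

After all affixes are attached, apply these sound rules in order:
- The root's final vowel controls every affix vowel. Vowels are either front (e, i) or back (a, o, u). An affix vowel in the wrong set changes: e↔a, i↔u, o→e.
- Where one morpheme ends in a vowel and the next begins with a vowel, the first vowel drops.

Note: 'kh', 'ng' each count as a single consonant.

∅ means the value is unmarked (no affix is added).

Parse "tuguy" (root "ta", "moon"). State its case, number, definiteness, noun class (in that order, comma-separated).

dative, singular, definite, class IV

Segment: ta-ug-uy.
case: ∅ → dative.
number: -ug → singular.
definiteness: -uy → definite.
noun class: ∅ → class IV.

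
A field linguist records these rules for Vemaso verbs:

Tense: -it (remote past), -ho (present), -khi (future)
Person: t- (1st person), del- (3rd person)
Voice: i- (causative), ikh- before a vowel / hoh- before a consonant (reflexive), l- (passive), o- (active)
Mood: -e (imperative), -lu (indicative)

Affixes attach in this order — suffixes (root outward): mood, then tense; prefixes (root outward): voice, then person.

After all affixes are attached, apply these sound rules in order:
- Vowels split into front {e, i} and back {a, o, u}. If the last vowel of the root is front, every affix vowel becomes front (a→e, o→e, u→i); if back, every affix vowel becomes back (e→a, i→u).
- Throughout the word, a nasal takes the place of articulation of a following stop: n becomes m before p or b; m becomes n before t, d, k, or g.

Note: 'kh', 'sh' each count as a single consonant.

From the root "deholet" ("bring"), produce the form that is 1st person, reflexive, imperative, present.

Attach mood imperative -e → deholete.
Attach tense present -ho → deholeteho.
Attach voice reflexive hoh- (before consonant 'd') → hohdeholeteho.
Attach person 1st person t- → thohdeholeteho.
Apply vowel harmony: thohdeholeteho → thehdeholetehe.
Nasal assimilation: no change.

thehdeholetehe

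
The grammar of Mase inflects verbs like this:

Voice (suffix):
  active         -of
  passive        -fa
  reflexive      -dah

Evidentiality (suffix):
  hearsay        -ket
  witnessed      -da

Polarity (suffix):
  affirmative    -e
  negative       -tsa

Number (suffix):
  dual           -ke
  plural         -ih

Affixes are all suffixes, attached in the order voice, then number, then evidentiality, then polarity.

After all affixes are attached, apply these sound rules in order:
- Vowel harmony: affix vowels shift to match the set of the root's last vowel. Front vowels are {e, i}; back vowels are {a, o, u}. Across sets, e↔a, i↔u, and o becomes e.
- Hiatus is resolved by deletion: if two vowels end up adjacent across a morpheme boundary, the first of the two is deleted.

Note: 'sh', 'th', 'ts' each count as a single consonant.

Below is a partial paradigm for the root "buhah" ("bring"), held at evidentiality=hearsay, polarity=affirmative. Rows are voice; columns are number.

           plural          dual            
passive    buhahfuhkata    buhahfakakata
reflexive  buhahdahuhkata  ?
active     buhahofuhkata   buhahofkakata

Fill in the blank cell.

buhahdahkakata

Attach voice reflexive -dah → buhahdah.
Attach number dual -ke → buhahdahke.
Attach evidentiality hearsay -ket → buhahdahkeket.
Attach polarity affirmative -e → buhahdahkekete.
Apply vowel harmony: buhahdahkekete → buhahdahkakata.
Vowel deletion: no change.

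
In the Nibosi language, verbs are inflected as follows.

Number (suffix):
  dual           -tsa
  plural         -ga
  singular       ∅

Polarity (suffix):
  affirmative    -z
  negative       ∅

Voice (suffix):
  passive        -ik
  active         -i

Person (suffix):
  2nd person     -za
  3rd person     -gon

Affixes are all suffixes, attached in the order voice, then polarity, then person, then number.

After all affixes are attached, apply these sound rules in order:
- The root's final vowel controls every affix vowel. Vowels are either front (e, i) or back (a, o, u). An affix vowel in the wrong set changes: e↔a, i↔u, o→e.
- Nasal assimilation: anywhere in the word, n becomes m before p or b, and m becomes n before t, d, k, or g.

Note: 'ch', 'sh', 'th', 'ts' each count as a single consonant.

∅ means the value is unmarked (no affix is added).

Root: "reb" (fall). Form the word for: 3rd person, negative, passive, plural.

Attach voice passive -ik → rebik.
polarity = negative: zero marking, form stays rebik.
Attach person 3rd person -gon → rebikgon.
Attach number plural -ga → rebikgonga.
Apply vowel harmony: rebikgonga → rebikgenge.
Nasal assimilation: no change.

rebikgenge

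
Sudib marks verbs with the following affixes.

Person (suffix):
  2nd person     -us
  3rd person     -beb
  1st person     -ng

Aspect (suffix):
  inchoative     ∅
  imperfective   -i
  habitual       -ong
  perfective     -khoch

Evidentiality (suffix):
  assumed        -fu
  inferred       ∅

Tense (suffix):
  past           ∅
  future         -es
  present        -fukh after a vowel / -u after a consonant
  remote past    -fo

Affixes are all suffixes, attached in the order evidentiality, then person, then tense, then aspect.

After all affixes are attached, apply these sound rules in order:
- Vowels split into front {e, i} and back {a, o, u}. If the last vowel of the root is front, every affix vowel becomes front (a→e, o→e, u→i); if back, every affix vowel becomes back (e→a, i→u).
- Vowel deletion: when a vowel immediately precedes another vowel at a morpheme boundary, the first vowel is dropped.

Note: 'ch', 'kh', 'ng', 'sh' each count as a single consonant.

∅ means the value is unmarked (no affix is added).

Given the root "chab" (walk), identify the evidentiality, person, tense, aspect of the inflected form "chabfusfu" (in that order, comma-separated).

assumed, 2nd person, remote past, imperfective

Segment: chab-fu-us-fo-i.
evidentiality: -fu → assumed.
person: -us → 2nd person.
tense: -fo → remote past.
aspect: -i → imperfective.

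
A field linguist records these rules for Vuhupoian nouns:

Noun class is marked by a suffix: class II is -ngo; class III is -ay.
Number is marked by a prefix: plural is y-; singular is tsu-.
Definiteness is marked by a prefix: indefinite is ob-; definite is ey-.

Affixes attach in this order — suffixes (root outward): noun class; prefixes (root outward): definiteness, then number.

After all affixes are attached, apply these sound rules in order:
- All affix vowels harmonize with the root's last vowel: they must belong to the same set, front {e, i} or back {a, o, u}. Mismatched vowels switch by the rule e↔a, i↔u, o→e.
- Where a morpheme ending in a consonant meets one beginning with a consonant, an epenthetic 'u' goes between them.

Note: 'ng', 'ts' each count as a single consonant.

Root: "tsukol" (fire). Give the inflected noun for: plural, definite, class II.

Attach definiteness definite ey- → eytsukol.
Attach number plural y- → yeytsukol.
Attach noun class class II -ngo → yeytsukolngo.
Apply vowel harmony: yeytsukolngo → yaytsukolngo.
Apply epenthesis: yaytsukolngo → yayutsukolungo.

yayutsukolungo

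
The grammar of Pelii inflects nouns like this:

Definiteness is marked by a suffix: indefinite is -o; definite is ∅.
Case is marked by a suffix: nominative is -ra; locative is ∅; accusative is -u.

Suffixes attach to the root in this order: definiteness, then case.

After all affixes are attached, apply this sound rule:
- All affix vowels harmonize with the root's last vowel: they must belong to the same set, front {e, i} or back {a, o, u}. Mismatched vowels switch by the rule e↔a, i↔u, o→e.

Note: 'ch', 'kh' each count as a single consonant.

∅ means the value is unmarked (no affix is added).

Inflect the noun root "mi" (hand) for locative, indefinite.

Attach definiteness indefinite -o → mio.
case = locative: zero marking, form stays mio.
Apply vowel harmony: mio → mie.

mie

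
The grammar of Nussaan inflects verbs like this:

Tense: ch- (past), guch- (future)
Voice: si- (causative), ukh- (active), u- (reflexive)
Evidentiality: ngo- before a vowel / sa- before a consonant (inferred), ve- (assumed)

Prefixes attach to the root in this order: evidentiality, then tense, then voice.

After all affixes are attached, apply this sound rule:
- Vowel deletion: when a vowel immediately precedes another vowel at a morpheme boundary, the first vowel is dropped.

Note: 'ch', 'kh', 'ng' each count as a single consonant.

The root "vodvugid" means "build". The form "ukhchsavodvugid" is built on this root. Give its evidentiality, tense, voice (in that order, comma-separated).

inferred, past, active

Segment: ukh-ch-sa-vodvugid.
evidentiality: ngo/sa- → inferred.
tense: ch- → past.
voice: ukh- → active.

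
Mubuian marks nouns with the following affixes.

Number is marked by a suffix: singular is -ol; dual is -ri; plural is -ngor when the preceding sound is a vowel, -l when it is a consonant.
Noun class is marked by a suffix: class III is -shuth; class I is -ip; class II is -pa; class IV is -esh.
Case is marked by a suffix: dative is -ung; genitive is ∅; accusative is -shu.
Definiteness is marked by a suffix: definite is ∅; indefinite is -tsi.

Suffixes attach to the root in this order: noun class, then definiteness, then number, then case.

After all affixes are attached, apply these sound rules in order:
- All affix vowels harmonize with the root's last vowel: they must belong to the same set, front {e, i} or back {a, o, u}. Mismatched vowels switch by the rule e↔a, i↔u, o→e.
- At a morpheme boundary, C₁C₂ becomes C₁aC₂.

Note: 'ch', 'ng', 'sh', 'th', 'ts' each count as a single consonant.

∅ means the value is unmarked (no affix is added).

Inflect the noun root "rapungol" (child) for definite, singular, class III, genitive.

Attach noun class class III -shuth → rapungolshuth.
definiteness = definite: zero marking, form stays rapungolshuth.
Attach number singular -ol → rapungolshuthol.
case = genitive: zero marking, form stays rapungolshuthol.
Vowel harmony: no change.
Apply epenthesis: rapungolshuthol → rapungolashuthol.

rapungolashuthol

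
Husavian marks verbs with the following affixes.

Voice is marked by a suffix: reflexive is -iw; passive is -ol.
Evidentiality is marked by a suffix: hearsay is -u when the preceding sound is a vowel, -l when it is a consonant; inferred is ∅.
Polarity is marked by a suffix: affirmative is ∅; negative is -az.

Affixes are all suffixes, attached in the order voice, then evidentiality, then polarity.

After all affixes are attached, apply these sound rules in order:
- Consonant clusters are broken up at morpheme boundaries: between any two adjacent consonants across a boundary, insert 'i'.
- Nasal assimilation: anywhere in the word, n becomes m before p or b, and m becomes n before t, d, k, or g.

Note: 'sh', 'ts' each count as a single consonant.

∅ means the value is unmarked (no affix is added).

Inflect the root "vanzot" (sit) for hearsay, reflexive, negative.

Attach voice reflexive -iw → vanzotiw.
Attach evidentiality hearsay -l (after consonant 'w') → vanzotiwl.
Attach polarity negative -az → vanzotiwlaz.
Apply epenthesis: vanzotiwlaz → vanzotiwilaz.
Nasal assimilation: no change.

vanzotiwilaz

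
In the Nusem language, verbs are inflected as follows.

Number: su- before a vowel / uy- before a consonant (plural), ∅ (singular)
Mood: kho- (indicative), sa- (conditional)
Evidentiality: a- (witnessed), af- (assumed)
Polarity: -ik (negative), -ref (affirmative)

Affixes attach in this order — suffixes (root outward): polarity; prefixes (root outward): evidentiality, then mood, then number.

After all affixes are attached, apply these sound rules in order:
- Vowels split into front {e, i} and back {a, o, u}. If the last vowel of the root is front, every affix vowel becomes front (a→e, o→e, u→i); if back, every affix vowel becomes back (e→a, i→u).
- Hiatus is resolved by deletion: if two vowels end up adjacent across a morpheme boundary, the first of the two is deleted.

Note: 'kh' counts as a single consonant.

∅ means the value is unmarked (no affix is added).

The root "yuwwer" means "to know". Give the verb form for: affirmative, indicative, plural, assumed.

Attach polarity affirmative -ref → yuwwerref.
Attach evidentiality assumed af- → afyuwwerref.
Attach mood indicative kho- → khoafyuwwerref.
Attach number plural uy- (before consonant 'kh') → uykhoafyuwwerref.
Apply vowel harmony: uykhoafyuwwerref → iykheefyuwwerref.
Apply vowel deletion: iykheefyuwwerref → iykhefyuwwerref.

iykhefyuwwerref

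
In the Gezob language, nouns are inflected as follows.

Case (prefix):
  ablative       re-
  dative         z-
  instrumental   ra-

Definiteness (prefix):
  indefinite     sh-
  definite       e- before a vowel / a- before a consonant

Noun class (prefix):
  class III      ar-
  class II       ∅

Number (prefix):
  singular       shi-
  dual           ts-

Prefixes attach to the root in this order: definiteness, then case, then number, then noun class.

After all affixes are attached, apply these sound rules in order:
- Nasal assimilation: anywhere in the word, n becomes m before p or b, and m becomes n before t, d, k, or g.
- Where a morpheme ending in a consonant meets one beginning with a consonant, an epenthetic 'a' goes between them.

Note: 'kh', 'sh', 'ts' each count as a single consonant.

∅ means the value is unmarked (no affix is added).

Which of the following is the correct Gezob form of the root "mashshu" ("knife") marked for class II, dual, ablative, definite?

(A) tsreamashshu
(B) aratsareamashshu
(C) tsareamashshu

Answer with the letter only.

Attach definiteness definite a- (before consonant 'm') → amashshu.
Attach case ablative re- → reamashshu.
Attach number dual ts- → tsreamashshu.
noun class = class II: zero marking, form stays tsreamashshu.
Nasal assimilation: no change.
Apply epenthesis: tsreamashshu → tsareamashshu.
So the correct form is tsareamashshu, option (C).
(A) tsreamashshu is wrong: it fails to apply the sound rule(s).
(B) aratsareamashshu is wrong: it uses class III instead of class II for noun class.

C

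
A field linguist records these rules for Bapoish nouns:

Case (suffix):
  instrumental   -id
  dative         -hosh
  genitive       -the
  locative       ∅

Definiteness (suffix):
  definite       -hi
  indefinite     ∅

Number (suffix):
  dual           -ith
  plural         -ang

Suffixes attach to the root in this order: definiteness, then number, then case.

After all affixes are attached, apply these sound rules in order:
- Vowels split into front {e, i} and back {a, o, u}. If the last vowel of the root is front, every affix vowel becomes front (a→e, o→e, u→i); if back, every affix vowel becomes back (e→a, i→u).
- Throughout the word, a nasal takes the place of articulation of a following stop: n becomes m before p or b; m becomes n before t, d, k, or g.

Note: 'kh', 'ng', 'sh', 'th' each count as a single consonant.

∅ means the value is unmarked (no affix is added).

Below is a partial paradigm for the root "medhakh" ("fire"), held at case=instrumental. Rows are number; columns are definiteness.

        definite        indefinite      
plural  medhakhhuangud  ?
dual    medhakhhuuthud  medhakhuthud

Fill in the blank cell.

medhakhangud

definiteness = indefinite: zero marking, form stays medhakh.
Attach number plural -ang → medhakhang.
Attach case instrumental -id → medhakhangid.
Apply vowel harmony: medhakhangid → medhakhangud.
Nasal assimilation: no change.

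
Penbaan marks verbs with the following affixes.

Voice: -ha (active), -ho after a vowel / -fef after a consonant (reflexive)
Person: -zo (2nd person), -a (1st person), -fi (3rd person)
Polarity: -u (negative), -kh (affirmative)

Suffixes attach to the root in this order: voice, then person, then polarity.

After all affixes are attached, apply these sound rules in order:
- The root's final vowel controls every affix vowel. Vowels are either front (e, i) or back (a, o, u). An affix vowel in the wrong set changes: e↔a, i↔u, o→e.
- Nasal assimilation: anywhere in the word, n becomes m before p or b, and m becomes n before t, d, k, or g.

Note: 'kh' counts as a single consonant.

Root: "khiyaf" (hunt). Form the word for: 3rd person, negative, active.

khiyafhafuu

Attach voice active -ha → khiyafha.
Attach person 3rd person -fi → khiyafhafi.
Attach polarity negative -u → khiyafhafiu.
Apply vowel harmony: khiyafhafiu → khiyafhafuu.
Nasal assimilation: no change.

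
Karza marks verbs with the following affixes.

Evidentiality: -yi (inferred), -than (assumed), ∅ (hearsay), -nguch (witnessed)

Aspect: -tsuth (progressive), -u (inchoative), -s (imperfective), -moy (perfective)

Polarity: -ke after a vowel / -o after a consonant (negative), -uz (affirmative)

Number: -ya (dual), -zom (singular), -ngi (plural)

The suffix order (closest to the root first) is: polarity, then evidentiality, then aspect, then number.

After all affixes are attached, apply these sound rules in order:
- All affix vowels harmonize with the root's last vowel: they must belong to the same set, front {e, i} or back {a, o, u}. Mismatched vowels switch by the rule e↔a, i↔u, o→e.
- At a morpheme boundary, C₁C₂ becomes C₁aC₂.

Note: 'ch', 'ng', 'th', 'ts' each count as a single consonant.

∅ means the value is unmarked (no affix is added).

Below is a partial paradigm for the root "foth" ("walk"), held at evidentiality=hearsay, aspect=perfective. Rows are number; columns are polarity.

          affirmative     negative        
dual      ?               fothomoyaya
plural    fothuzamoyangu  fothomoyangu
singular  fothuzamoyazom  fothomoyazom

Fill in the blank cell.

Attach polarity affirmative -uz → fothuz.
evidentiality = hearsay: zero marking, form stays fothuz.
Attach aspect perfective -moy → fothuzmoy.
Attach number dual -ya → fothuzmoyya.
Vowel harmony: no change.
Apply epenthesis: fothuzmoyya → fothuzamoyaya.

fothuzamoyaya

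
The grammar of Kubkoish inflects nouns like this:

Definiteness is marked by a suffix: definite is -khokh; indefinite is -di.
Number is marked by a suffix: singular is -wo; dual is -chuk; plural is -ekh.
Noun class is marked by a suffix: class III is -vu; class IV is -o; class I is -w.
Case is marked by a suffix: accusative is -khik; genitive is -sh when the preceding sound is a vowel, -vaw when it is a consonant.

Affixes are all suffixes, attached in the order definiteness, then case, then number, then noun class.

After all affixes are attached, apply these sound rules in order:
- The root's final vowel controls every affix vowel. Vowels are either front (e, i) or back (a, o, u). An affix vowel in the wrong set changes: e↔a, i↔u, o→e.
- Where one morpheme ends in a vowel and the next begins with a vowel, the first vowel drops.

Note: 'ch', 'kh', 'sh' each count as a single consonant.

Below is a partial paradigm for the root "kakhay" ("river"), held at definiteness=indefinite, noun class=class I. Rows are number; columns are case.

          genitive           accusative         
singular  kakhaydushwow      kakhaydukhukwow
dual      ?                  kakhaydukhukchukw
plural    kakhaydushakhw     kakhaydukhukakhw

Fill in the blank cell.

Attach definiteness indefinite -di → kakhaydi.
Attach case genitive -sh (after vowel 'i') → kakhaydish.
Attach number dual -chuk → kakhaydishchuk.
Attach noun class class I -w → kakhaydishchukw.
Apply vowel harmony: kakhaydishchukw → kakhaydushchukw.
Vowel deletion: no change.

kakhaydushchukw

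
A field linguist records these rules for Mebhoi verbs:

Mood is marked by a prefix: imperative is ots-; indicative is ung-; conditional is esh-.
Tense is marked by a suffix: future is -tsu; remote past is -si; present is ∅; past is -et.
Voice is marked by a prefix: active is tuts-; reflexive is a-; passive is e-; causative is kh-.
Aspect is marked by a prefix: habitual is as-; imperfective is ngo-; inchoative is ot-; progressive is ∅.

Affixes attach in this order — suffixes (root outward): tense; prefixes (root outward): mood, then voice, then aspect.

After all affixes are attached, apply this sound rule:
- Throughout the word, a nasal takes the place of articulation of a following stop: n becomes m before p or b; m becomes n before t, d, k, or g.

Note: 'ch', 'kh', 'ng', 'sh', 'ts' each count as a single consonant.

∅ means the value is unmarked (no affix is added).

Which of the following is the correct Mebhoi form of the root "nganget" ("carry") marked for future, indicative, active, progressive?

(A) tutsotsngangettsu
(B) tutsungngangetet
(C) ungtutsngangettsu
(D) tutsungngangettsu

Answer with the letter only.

D

Attach mood indicative ung- → ungnganget.
Attach tense future -tsu → ungngangettsu.
Attach voice active tuts- → tutsungngangettsu.
aspect = progressive: zero marking, form stays tutsungngangettsu.
Nasal assimilation: no change.
So the correct form is tutsungngangettsu, option (D).
(A) tutsotsngangettsu is wrong: it uses imperative instead of indicative for mood.
(C) ungtutsngangettsu is wrong: it has the affixes in the wrong order.
(B) tutsungngangetet is wrong: it uses past instead of future for tense.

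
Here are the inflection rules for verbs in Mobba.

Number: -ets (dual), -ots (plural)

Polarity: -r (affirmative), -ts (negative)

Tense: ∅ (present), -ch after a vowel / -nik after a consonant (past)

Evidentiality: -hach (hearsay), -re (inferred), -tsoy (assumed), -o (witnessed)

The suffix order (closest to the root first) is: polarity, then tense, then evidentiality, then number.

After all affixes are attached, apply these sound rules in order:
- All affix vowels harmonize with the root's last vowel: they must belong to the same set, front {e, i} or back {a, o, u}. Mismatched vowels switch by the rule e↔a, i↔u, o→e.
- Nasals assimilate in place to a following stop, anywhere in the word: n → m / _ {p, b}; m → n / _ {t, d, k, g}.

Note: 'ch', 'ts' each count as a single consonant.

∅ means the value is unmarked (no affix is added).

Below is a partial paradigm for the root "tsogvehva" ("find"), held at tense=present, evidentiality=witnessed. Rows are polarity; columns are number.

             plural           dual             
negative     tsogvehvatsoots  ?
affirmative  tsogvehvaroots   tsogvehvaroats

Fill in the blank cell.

tsogvehvatsoats

Attach polarity negative -ts → tsogvehvats.
tense = present: zero marking, form stays tsogvehvats.
Attach evidentiality witnessed -o → tsogvehvatso.
Attach number dual -ets → tsogvehvatsoets.
Apply vowel harmony: tsogvehvatsoets → tsogvehvatsoats.
Nasal assimilation: no change.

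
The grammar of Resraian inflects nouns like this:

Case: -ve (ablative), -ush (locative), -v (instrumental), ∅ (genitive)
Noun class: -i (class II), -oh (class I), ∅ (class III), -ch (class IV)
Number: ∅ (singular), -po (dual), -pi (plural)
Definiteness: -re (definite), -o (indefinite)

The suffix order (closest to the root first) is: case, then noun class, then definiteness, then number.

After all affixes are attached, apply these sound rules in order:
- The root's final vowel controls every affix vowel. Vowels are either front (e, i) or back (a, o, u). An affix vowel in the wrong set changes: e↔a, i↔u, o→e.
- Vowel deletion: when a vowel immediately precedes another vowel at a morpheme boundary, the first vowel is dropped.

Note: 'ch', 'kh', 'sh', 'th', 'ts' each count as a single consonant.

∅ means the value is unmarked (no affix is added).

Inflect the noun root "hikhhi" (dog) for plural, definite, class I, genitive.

case = genitive: zero marking, form stays hikhhi.
Attach noun class class I -oh → hikhhioh.
Attach definiteness definite -re → hikhhiohre.
Attach number plural -pi → hikhhiohrepi.
Apply vowel harmony: hikhhiohrepi → hikhhiehrepi.
Apply vowel deletion: hikhhiehrepi → hikhhehrepi.

hikhhehrepi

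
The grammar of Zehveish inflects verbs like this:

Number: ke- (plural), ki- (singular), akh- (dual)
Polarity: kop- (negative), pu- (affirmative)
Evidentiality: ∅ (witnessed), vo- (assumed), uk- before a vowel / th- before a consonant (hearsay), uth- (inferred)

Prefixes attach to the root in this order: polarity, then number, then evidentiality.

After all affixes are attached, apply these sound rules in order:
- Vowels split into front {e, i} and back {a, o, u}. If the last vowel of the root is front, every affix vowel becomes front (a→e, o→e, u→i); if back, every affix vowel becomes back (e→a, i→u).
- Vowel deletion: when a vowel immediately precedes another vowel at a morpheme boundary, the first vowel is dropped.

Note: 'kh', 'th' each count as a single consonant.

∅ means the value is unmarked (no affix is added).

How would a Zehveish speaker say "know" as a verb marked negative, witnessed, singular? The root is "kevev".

kikepkevev

Attach polarity negative kop- → kopkevev.
Attach number singular ki- → kikopkevev.
evidentiality = witnessed: zero marking, form stays kikopkevev.
Apply vowel harmony: kikopkevev → kikepkevev.
Vowel deletion: no change.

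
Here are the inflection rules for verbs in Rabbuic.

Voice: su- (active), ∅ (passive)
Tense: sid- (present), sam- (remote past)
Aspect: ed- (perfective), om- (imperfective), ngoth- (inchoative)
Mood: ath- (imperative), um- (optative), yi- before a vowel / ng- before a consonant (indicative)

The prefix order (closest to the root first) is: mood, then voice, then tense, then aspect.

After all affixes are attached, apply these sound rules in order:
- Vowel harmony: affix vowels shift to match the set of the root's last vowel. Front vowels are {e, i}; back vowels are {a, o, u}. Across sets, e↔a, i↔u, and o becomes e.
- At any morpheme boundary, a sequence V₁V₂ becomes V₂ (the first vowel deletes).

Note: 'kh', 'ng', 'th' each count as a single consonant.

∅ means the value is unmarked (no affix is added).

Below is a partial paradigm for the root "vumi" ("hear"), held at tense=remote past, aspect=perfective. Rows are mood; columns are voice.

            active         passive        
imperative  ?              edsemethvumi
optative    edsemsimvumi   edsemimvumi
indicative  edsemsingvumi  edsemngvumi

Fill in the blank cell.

edsemsethvumi

Attach mood imperative ath- → athvumi.
Attach voice active su- → suathvumi.
Attach tense remote past sam- → samsuathvumi.
Attach aspect perfective ed- → edsamsuathvumi.
Apply vowel harmony: edsamsuathvumi → edsemsiethvumi.
Apply vowel deletion: edsemsiethvumi → edsemsethvumi.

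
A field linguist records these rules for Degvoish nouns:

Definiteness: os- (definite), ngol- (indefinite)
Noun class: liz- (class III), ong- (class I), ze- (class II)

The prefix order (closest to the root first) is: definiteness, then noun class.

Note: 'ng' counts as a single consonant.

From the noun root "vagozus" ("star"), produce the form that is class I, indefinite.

Attach definiteness indefinite ngol- → ngolvagozus.
Attach noun class class I ong- → ongngolvagozus.

ongngolvagozus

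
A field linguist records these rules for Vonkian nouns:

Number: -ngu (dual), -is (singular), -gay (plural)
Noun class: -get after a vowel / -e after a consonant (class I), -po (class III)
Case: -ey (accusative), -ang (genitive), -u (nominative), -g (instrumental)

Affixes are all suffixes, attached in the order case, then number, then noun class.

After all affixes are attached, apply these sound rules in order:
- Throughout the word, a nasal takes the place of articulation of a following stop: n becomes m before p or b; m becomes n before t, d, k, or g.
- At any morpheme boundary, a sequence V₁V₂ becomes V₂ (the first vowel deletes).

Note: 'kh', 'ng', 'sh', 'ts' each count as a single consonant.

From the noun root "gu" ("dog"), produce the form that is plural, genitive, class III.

ganggaypo

Attach case genitive -ang → guang.
Attach number plural -gay → guanggay.
Attach noun class class III -po → guanggaypo.
Nasal assimilation: no change.
Apply vowel deletion: guanggaypo → ganggaypo.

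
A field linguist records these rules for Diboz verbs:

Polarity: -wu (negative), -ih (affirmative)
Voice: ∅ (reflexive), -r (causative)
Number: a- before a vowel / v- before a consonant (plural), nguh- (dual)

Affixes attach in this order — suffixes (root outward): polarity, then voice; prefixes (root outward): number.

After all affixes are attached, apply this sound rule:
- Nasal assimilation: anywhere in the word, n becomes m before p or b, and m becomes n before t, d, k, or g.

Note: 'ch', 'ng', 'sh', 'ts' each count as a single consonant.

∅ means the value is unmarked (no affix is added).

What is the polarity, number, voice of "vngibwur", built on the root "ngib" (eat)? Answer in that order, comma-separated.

Segment: v-ngib-wu-r.
polarity: -wu → negative.
number: a/v- → plural.
voice: -r → causative.

negative, plural, causative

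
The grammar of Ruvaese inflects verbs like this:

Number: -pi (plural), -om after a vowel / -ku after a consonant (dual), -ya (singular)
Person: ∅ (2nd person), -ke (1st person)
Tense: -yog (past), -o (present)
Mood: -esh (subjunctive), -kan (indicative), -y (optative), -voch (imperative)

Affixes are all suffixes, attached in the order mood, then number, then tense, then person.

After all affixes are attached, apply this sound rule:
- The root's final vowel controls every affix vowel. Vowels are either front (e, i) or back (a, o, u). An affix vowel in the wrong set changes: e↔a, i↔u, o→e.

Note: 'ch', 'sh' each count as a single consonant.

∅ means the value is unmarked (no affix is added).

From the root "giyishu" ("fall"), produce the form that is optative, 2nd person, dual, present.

Attach mood optative -y → giyishuy.
Attach number dual -ku (after consonant 'y') → giyishuyku.
Attach tense present -o → giyishuykuo.
person = 2nd person: zero marking, form stays giyishuykuo.
Vowel harmony: no change.

giyishuykuo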